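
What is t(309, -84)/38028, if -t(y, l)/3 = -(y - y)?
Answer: 0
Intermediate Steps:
t(y, l) = 0 (t(y, l) = -(-3)*(y - y) = -(-3)*0 = -3*0 = 0)
t(309, -84)/38028 = 0/38028 = 0*(1/38028) = 0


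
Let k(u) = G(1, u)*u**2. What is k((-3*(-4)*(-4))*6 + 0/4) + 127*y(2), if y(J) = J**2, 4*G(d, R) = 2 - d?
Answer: 21244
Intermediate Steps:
G(d, R) = 1/2 - d/4 (G(d, R) = (2 - d)/4 = 1/2 - d/4)
k(u) = u**2/4 (k(u) = (1/2 - 1/4*1)*u**2 = (1/2 - 1/4)*u**2 = u**2/4)
k((-3*(-4)*(-4))*6 + 0/4) + 127*y(2) = ((-3*(-4)*(-4))*6 + 0/4)**2/4 + 127*2**2 = ((12*(-4))*6 + 0*(1/4))**2/4 + 127*4 = (-48*6 + 0)**2/4 + 508 = (-288 + 0)**2/4 + 508 = (1/4)*(-288)**2 + 508 = (1/4)*82944 + 508 = 20736 + 508 = 21244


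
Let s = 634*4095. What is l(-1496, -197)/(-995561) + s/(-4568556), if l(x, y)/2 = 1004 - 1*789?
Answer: -431111635685/758046029986 ≈ -0.56871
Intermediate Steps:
s = 2596230
l(x, y) = 430 (l(x, y) = 2*(1004 - 1*789) = 2*(1004 - 789) = 2*215 = 430)
l(-1496, -197)/(-995561) + s/(-4568556) = 430/(-995561) + 2596230/(-4568556) = 430*(-1/995561) + 2596230*(-1/4568556) = -430/995561 - 432705/761426 = -431111635685/758046029986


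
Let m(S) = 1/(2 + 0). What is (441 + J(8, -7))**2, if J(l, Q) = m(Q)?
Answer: 779689/4 ≈ 1.9492e+5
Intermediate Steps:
m(S) = 1/2
J(l, Q) = 1/2
(441 + J(8, -7))**2 = (441 + 1/2)**2 = (883/2)**2 = 779689/4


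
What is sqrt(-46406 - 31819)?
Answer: 5*I*sqrt(3129) ≈ 279.69*I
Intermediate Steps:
sqrt(-46406 - 31819) = sqrt(-78225) = 5*I*sqrt(3129)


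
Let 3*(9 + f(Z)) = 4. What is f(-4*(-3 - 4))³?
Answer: -12167/27 ≈ -450.63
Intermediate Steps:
f(Z) = -23/3 (f(Z) = -9 + (⅓)*4 = -9 + 4/3 = -23/3)
f(-4*(-3 - 4))³ = (-23/3)³ = -12167/27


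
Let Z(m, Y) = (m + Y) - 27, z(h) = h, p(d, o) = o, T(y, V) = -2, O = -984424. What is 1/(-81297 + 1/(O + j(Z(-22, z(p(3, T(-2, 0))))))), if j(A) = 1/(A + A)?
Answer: -100411249/8163133310055 ≈ -1.2301e-5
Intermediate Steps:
Z(m, Y) = -27 + Y + m (Z(m, Y) = (Y + m) - 27 = -27 + Y + m)
j(A) = 1/(2*A)
1/(-81297 + 1/(O + j(Z(-22, z(p(3, T(-2, 0))))))) = 1/(-81297 + 1/(-984424 + 1/(2*(-27 - 2 - 22)))) = 1/(-81297 + 1/(-984424 + (½)/(-51))) = 1/(-81297 + 1/(-984424 + (½)*(-1/51))) = 1/(-81297 + 1/(-984424 - 1/102)) = 1/(-81297 + 1/(-100411249/102)) = 1/(-81297 - 102/100411249) = 1/(-8163133310055/100411249) = -100411249/8163133310055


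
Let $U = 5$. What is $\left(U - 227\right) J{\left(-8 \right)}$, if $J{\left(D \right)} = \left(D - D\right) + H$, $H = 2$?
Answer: $-444$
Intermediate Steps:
$J{\left(D \right)} = 2$ ($J{\left(D \right)} = \left(D - D\right) + 2 = 0 + 2 = 2$)
$\left(U - 227\right) J{\left(-8 \right)} = \left(5 - 227\right) 2 = \left(-222\right) 2 = -444$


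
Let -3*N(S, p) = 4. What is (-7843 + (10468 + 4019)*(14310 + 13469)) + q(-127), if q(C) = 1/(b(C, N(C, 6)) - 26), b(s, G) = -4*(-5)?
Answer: 2414559179/6 ≈ 4.0243e+8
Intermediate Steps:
N(S, p) = -4/3 (N(S, p) = -1/3*4 = -4/3)
b(s, G) = 20
q(C) = -1/6 (q(C) = 1/(20 - 26) = 1/(-6) = -1/6)
(-7843 + (10468 + 4019)*(14310 + 13469)) + q(-127) = (-7843 + (10468 + 4019)*(14310 + 13469)) - 1/6 = (-7843 + 14487*27779) - 1/6 = (-7843 + 402434373) - 1/6 = 402426530 - 1/6 = 2414559179/6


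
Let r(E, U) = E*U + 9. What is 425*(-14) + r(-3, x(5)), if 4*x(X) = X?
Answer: -23779/4 ≈ -5944.8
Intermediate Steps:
x(X) = X/4
r(E, U) = 9 + E*U
425*(-14) + r(-3, x(5)) = 425*(-14) + (9 - 3*5/4) = -5950 + (9 - 3*5/4) = -5950 + (9 - 15/4) = -5950 + 21/4 = -23779/4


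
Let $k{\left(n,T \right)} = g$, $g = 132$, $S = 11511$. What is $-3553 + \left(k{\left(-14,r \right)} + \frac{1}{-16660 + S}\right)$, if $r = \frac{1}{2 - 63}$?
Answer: $- \frac{17614730}{5149} \approx -3421.0$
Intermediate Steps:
$r = - \frac{1}{61}$ ($r = \frac{1}{-61} = - \frac{1}{61} \approx -0.016393$)
$k{\left(n,T \right)} = 132$
$-3553 + \left(k{\left(-14,r \right)} + \frac{1}{-16660 + S}\right) = -3553 + \left(132 + \frac{1}{-16660 + 11511}\right) = -3553 + \left(132 + \frac{1}{-5149}\right) = -3553 + \left(132 - \frac{1}{5149}\right) = -3553 + \frac{679667}{5149} = - \frac{17614730}{5149}$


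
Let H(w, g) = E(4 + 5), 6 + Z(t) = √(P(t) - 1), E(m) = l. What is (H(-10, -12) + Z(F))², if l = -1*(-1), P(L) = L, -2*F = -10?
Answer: 9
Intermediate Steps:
F = 5 (F = -½*(-10) = 5)
l = 1
E(m) = 1
Z(t) = -6 + √(-1 + t) (Z(t) = -6 + √(t - 1) = -6 + √(-1 + t))
H(w, g) = 1
(H(-10, -12) + Z(F))² = (1 + (-6 + √(-1 + 5)))² = (1 + (-6 + √4))² = (1 + (-6 + 2))² = (1 - 4)² = (-3)² = 9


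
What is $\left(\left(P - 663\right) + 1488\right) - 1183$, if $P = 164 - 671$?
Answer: $-865$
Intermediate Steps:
$P = -507$
$\left(\left(P - 663\right) + 1488\right) - 1183 = \left(\left(-507 - 663\right) + 1488\right) - 1183 = \left(-1170 + 1488\right) - 1183 = 318 - 1183 = -865$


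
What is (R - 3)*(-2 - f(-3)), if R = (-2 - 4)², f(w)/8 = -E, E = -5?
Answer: -1386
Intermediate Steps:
f(w) = 40 (f(w) = 8*(-1*(-5)) = 8*5 = 40)
R = 36 (R = (-6)² = 36)
(R - 3)*(-2 - f(-3)) = (36 - 3)*(-2 - 1*40) = 33*(-2 - 40) = 33*(-42) = -1386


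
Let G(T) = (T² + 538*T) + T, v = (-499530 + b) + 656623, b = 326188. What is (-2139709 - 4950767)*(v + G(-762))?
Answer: -4631548556532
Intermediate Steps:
v = 483281 (v = (-499530 + 326188) + 656623 = -173342 + 656623 = 483281)
G(T) = T² + 539*T
(-2139709 - 4950767)*(v + G(-762)) = (-2139709 - 4950767)*(483281 - 762*(539 - 762)) = -7090476*(483281 - 762*(-223)) = -7090476*(483281 + 169926) = -7090476*653207 = -4631548556532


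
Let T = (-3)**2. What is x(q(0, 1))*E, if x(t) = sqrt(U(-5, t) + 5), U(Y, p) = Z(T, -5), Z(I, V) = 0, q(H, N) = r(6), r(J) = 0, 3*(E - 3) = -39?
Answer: -10*sqrt(5) ≈ -22.361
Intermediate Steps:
E = -10 (E = 3 + (1/3)*(-39) = 3 - 13 = -10)
T = 9
q(H, N) = 0
U(Y, p) = 0
x(t) = sqrt(5) (x(t) = sqrt(0 + 5) = sqrt(5))
x(q(0, 1))*E = sqrt(5)*(-10) = -10*sqrt(5)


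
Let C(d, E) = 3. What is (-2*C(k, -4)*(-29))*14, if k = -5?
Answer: 2436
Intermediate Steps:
(-2*C(k, -4)*(-29))*14 = (-2*3*(-29))*14 = -6*(-29)*14 = 174*14 = 2436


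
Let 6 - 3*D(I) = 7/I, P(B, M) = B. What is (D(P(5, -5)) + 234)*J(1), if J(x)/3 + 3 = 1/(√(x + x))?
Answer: -10599/5 + 3533*√2/10 ≈ -1620.2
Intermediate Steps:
J(x) = -9 + 3*√2/(2*√x) (J(x) = -9 + 3/(√(x + x)) = -9 + 3/(√(2*x)) = -9 + 3/((√2*√x)) = -9 + 3*(√2/(2*√x)) = -9 + 3*√2/(2*√x))
D(I) = 2 - 7/(3*I)
(D(P(5, -5)) + 234)*J(1) = ((2 - 7/3/5) + 234)*(-9 + 3*√2/(2*√1)) = ((2 - 7/3*⅕) + 234)*(-9 + (3/2)*√2*1) = ((2 - 7/15) + 234)*(-9 + 3*√2/2) = (23/15 + 234)*(-9 + 3*√2/2) = 3533*(-9 + 3*√2/2)/15 = -10599/5 + 3533*√2/10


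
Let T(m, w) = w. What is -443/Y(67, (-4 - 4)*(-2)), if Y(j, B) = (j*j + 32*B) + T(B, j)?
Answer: -443/5068 ≈ -0.087411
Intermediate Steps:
Y(j, B) = j + j² + 32*B (Y(j, B) = (j*j + 32*B) + j = (j² + 32*B) + j = j + j² + 32*B)
-443/Y(67, (-4 - 4)*(-2)) = -443/(67 + 67² + 32*((-4 - 4)*(-2))) = -443/(67 + 4489 + 32*(-8*(-2))) = -443/(67 + 4489 + 32*16) = -443/(67 + 4489 + 512) = -443/5068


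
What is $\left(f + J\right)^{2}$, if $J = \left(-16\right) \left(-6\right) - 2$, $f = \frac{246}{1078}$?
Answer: $\frac{2579522521}{290521} \approx 8879.0$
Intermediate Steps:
$f = \frac{123}{539}$ ($f = 246 \cdot \frac{1}{1078} = \frac{123}{539} \approx 0.2282$)
$J = 94$ ($J = 96 - 2 = 94$)
$\left(f + J\right)^{2} = \left(\frac{123}{539} + 94\right)^{2} = \left(\frac{50789}{539}\right)^{2} = \frac{2579522521}{290521}$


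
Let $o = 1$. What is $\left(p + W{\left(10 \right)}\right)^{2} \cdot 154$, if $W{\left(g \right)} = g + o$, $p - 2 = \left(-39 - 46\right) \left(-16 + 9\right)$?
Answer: $56928256$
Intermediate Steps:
$p = 597$ ($p = 2 + \left(-39 - 46\right) \left(-16 + 9\right) = 2 - -595 = 2 + 595 = 597$)
$W{\left(g \right)} = 1 + g$ ($W{\left(g \right)} = g + 1 = 1 + g$)
$\left(p + W{\left(10 \right)}\right)^{2} \cdot 154 = \left(597 + \left(1 + 10\right)\right)^{2} \cdot 154 = \left(597 + 11\right)^{2} \cdot 154 = 608^{2} \cdot 154 = 369664 \cdot 154 = 56928256$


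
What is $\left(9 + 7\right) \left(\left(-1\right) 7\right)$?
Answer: $-112$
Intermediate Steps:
$\left(9 + 7\right) \left(\left(-1\right) 7\right) = 16 \left(-7\right) = -112$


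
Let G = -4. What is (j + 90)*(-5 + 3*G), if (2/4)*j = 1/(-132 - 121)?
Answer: -387056/253 ≈ -1529.9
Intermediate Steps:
j = -2/253 (j = 2/(-132 - 121) = 2/(-253) = 2*(-1/253) = -2/253 ≈ -0.0079051)
(j + 90)*(-5 + 3*G) = (-2/253 + 90)*(-5 + 3*(-4)) = 22768*(-5 - 12)/253 = (22768/253)*(-17) = -387056/253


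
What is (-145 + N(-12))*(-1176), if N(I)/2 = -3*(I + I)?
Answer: 1176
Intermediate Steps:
N(I) = -12*I (N(I) = 2*(-3*(I + I)) = 2*(-6*I) = -12*I)
(-145 + N(-12))*(-1176) = (-145 - 12*(-12))*(-1176) = (-145 + 144)*(-1176) = -1*(-1176) = 1176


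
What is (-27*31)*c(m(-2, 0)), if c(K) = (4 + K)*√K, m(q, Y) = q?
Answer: -1674*I*√2 ≈ -2367.4*I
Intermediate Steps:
c(K) = √K*(4 + K)
(-27*31)*c(m(-2, 0)) = (-27*31)*(√(-2)*(4 - 2)) = -837*I*√2*2 = -1674*I*√2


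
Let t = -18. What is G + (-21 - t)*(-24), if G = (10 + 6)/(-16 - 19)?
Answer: 2504/35 ≈ 71.543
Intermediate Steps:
G = -16/35 (G = 16/(-35) = 16*(-1/35) = -16/35 ≈ -0.45714)
G + (-21 - t)*(-24) = -16/35 + (-21 - 1*(-18))*(-24) = -16/35 + (-21 + 18)*(-24) = -16/35 - 3*(-24) = -16/35 + 72 = 2504/35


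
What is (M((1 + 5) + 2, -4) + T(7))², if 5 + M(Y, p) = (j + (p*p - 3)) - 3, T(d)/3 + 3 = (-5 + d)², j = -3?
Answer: 25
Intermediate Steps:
T(d) = -9 + 3*(-5 + d)²
M(Y, p) = -14 + p² (M(Y, p) = -5 + ((-3 + (p*p - 3)) - 3) = -5 + ((-3 + (p² - 3)) - 3) = -5 + ((-3 + (-3 + p²)) - 3) = -5 + ((-6 + p²) - 3) = -5 + (-9 + p²) = -14 + p²)
(M((1 + 5) + 2, -4) + T(7))² = ((-14 + (-4)²) + (-9 + 3*(-5 + 7)²))² = ((-14 + 16) + (-9 + 3*2²))² = (2 + (-9 + 3*4))² = (2 + (-9 + 12))² = (2 + 3)² = 5² = 25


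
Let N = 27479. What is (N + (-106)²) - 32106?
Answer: 6609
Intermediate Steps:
(N + (-106)²) - 32106 = (27479 + (-106)²) - 32106 = (27479 + 11236) - 32106 = 38715 - 32106 = 6609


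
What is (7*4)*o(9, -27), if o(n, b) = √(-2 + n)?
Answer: 28*√7 ≈ 74.081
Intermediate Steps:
(7*4)*o(9, -27) = (7*4)*√(-2 + 9) = 28*√7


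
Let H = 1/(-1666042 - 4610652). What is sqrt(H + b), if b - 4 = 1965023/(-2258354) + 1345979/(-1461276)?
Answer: sqrt(1645288662384135063288634602584992159)/863065954942545774 ≈ 1.4862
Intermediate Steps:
H = -1/6276694 (H = 1/(-6276694) = -1/6276694 ≈ -1.5932e-7)
b = 3644587995451/1650039249852 (b = 4 + (1965023/(-2258354) + 1345979/(-1461276)) = 4 + (1965023*(-1/2258354) + 1345979*(-1/1461276)) = 4 + (-1965023/2258354 - 1345979/1461276) = 4 - 2955569003957/1650039249852 = 3644587995451/1650039249852 ≈ 2.2088)
sqrt(H + b) = sqrt(-1/6276694 + 3644587995451/1650039249852) = sqrt(11437980976740034571/5178395729655274644) = sqrt(1645288662384135063288634602584992159)/863065954942545774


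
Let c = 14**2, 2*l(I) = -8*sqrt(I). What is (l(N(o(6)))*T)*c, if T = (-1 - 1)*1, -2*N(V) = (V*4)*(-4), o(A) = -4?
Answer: 6272*I*sqrt(2) ≈ 8870.0*I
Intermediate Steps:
N(V) = 8*V (N(V) = -V*4*(-4)/2 = -4*V*(-4)/2 = -(-8)*V = 8*V)
l(I) = -4*sqrt(I) (l(I) = (-8*sqrt(I))/2 = -4*sqrt(I))
T = -2 (T = -2*1 = -2)
c = 196
(l(N(o(6)))*T)*c = (-4*4*I*sqrt(2)*(-2))*196 = (-16*I*sqrt(2)*(-2))*196 = (32*I*sqrt(2))*196 = 6272*I*sqrt(2)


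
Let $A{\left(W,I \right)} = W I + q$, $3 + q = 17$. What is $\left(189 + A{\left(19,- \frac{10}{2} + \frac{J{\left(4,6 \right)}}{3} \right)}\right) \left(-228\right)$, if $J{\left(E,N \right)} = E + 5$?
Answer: $-37620$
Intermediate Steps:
$q = 14$ ($q = -3 + 17 = 14$)
$J{\left(E,N \right)} = 5 + E$
$A{\left(W,I \right)} = 14 + I W$ ($A{\left(W,I \right)} = W I + 14 = I W + 14 = 14 + I W$)
$\left(189 + A{\left(19,- \frac{10}{2} + \frac{J{\left(4,6 \right)}}{3} \right)}\right) \left(-228\right) = \left(189 + \left(14 + \left(- \frac{10}{2} + \frac{5 + 4}{3}\right) 19\right)\right) \left(-228\right) = \left(189 + \left(14 + \left(\left(-10\right) \frac{1}{2} + 9 \cdot \frac{1}{3}\right) 19\right)\right) \left(-228\right) = \left(189 + \left(14 + \left(-5 + 3\right) 19\right)\right) \left(-228\right) = \left(189 + \left(14 - 38\right)\right) \left(-228\right) = \left(189 - 24\right) \left(-228\right) = 165 \left(-228\right) = -37620$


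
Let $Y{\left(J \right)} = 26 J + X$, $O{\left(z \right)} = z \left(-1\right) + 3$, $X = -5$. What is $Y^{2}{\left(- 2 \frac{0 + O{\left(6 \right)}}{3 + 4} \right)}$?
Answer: $\frac{14641}{49} \approx 298.8$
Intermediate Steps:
$O{\left(z \right)} = 3 - z$ ($O{\left(z \right)} = - z + 3 = 3 - z$)
$Y{\left(J \right)} = -5 + 26 J$ ($Y{\left(J \right)} = 26 J - 5 = -5 + 26 J$)
$Y^{2}{\left(- 2 \frac{0 + O{\left(6 \right)}}{3 + 4} \right)} = \left(-5 + 26 \left(- 2 \frac{0 + \left(3 - 6\right)}{3 + 4}\right)\right)^{2} = \left(-5 + 26 \left(- 2 \frac{0 + \left(3 - 6\right)}{7}\right)\right)^{2} = \left(-5 + 26 \left(- 2 \left(0 - 3\right) \frac{1}{7}\right)\right)^{2} = \left(-5 + 26 \left(- 2 \left(\left(-3\right) \frac{1}{7}\right)\right)\right)^{2} = \left(-5 + 26 \left(\left(-2\right) \left(- \frac{3}{7}\right)\right)\right)^{2} = \left(-5 + 26 \cdot \frac{6}{7}\right)^{2} = \left(-5 + \frac{156}{7}\right)^{2} = \left(\frac{121}{7}\right)^{2} = \frac{14641}{49}$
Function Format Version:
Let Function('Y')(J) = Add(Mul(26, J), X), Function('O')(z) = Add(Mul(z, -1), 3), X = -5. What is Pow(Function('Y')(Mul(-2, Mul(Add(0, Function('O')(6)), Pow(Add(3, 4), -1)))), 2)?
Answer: Rational(14641, 49) ≈ 298.80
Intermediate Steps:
Function('O')(z) = Add(3, Mul(-1, z)) (Function('O')(z) = Add(Mul(-1, z), 3) = Add(3, Mul(-1, z)))
Function('Y')(J) = Add(-5, Mul(26, J)) (Function('Y')(J) = Add(Mul(26, J), -5) = Add(-5, Mul(26, J)))
Pow(Function('Y')(Mul(-2, Mul(Add(0, Function('O')(6)), Pow(Add(3, 4), -1)))), 2) = Pow(Add(-5, Mul(26, Mul(-2, Mul(Add(0, Add(3, Mul(-1, 6))), Pow(Add(3, 4), -1))))), 2) = Pow(Add(-5, Mul(26, Mul(-2, Mul(Add(0, Add(3, -6)), Pow(7, -1))))), 2) = Pow(Add(-5, Mul(26, Mul(-2, Mul(Add(0, -3), Rational(1, 7))))), 2) = Pow(Add(-5, Mul(26, Mul(-2, Mul(-3, Rational(1, 7))))), 2) = Pow(Add(-5, Mul(26, Mul(-2, Rational(-3, 7)))), 2) = Pow(Add(-5, Mul(26, Rational(6, 7))), 2) = Pow(Add(-5, Rational(156, 7)), 2) = Pow(Rational(121, 7), 2) = Rational(14641, 49)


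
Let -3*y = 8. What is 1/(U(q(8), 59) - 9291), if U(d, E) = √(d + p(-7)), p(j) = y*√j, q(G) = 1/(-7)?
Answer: 21/(-195111 + √21*√(-3 - 56*I*√7)) ≈ -0.00010765 + 2.1988e-8*I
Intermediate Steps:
q(G) = -⅐
y = -8/3 (y = -⅓*8 = -8/3 ≈ -2.6667)
p(j) = -8*√j/3
U(d, E) = √(d - 8*I*√7/3)
1/(U(q(8), 59) - 9291) = 1/(√(9*(-⅐) - 24*I*√7)/3 - 9291) = 1/(√(-9/7 - 24*I*√7)/3 - 9291) = 1/(-9291 + √(-9/7 - 24*I*√7)/3)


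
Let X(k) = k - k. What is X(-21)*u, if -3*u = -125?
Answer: 0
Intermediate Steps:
X(k) = 0
u = 125/3 (u = -1/3*(-125) = 125/3 ≈ 41.667)
X(-21)*u = 0*(125/3) = 0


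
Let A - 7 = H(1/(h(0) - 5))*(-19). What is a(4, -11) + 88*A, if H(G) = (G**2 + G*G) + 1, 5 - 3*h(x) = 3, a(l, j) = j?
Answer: -210419/169 ≈ -1245.1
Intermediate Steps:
h(x) = 2/3 (h(x) = 5/3 - 1/3*3 = 5/3 - 1 = 2/3)
H(G) = 1 + 2*G**2 (H(G) = (G**2 + G**2) + 1 = 2*G**2 + 1 = 1 + 2*G**2)
A = -2370/169 (A = 7 + (1 + 2*(1/(2/3 - 5))**2)*(-19) = 7 + (1 + 2*(1/(-13/3))**2)*(-19) = 7 + (1 + 2*(-3/13)**2)*(-19) = 7 + (1 + 2*(9/169))*(-19) = 7 + (1 + 18/169)*(-19) = 7 + (187/169)*(-19) = 7 - 3553/169 = -2370/169 ≈ -14.024)
a(4, -11) + 88*A = -11 + 88*(-2370/169) = -11 - 208560/169 = -210419/169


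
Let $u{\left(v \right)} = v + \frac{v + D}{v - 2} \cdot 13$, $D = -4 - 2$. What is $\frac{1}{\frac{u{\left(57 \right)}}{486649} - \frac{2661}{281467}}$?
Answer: $- \frac{7533659874565}{70154502729} \approx -107.39$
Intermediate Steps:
$D = -6$ ($D = -4 - 2 = -6$)
$u{\left(v \right)} = v + \frac{13 \left(-6 + v\right)}{-2 + v}$ ($u{\left(v \right)} = v + \frac{v - 6}{v - 2} \cdot 13 = v + \frac{-6 + v}{-2 + v} 13 = v + \frac{13 \left(-6 + v\right)}{-2 + v}$)
$\frac{1}{\frac{u{\left(57 \right)}}{486649} - \frac{2661}{281467}} = \frac{1}{\frac{\frac{1}{-2 + 57} \left(-78 + 57^{2} + 11 \cdot 57\right)}{486649} - \frac{2661}{281467}} = \frac{1}{\frac{-78 + 3249 + 627}{55} \cdot \frac{1}{486649} - \frac{2661}{281467}} = \frac{1}{\frac{1}{55} \cdot 3798 \cdot \frac{1}{486649} - \frac{2661}{281467}} = \frac{1}{\frac{3798}{55} \cdot \frac{1}{486649} - \frac{2661}{281467}} = \frac{1}{\frac{3798}{26765695} - \frac{2661}{281467}} = \frac{1}{- \frac{70154502729}{7533659874565}} = - \frac{7533659874565}{70154502729}$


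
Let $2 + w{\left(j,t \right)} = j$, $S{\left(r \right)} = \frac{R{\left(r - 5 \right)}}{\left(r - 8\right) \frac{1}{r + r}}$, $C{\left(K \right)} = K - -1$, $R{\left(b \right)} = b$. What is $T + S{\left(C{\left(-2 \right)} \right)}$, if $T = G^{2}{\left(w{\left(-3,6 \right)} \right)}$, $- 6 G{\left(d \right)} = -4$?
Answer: $- \frac{8}{9} \approx -0.88889$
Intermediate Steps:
$C{\left(K \right)} = 1 + K$ ($C{\left(K \right)} = K + 1 = 1 + K$)
$S{\left(r \right)} = \frac{2 r \left(-5 + r\right)}{-8 + r}$ ($S{\left(r \right)} = \frac{r - 5}{\left(r - 8\right) \frac{1}{r + r}} = \frac{r - 5}{\left(-8 + r\right) \frac{1}{2 r}} = \frac{-5 + r}{\left(-8 + r\right) \frac{1}{2 r}} = \frac{-5 + r}{\frac{1}{2} \frac{1}{r} \left(-8 + r\right)} = \left(-5 + r\right) \frac{2 r}{-8 + r} = \frac{2 r \left(-5 + r\right)}{-8 + r}$)
$w{\left(j,t \right)} = -2 + j$
$G{\left(d \right)} = \frac{2}{3}$ ($G{\left(d \right)} = \left(- \frac{1}{6}\right) \left(-4\right) = \frac{2}{3}$)
$T = \frac{4}{9}$ ($T = \left(\frac{2}{3}\right)^{2} = \frac{4}{9} \approx 0.44444$)
$T + S{\left(C{\left(-2 \right)} \right)} = \frac{4}{9} + \frac{2 \left(1 - 2\right) \left(-5 + \left(1 - 2\right)\right)}{-8 + \left(1 - 2\right)} = \frac{4}{9} + 2 \left(-1\right) \frac{1}{-8 - 1} \left(-5 - 1\right) = \frac{4}{9} + 2 \left(-1\right) \frac{1}{-9} \left(-6\right) = \frac{4}{9} + 2 \left(-1\right) \left(- \frac{1}{9}\right) \left(-6\right) = \frac{4}{9} - \frac{4}{3} = - \frac{8}{9}$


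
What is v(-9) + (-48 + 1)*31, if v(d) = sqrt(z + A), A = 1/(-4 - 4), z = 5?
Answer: -1457 + sqrt(78)/4 ≈ -1454.8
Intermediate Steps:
A = -1/8 (A = 1/(-8) = -1/8 ≈ -0.12500)
v(d) = sqrt(78)/4 (v(d) = sqrt(5 - 1/8) = sqrt(39/8) = sqrt(78)/4)
v(-9) + (-48 + 1)*31 = sqrt(78)/4 + (-48 + 1)*31 = sqrt(78)/4 - 47*31 = sqrt(78)/4 - 1457 = -1457 + sqrt(78)/4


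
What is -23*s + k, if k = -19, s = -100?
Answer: 2281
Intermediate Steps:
-23*s + k = -23*(-100) - 19 = 2300 - 19 = 2281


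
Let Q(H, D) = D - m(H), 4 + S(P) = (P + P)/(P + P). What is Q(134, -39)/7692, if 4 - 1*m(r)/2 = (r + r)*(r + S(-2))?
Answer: 70169/7692 ≈ 9.1223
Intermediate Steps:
S(P) = -3 (S(P) = -4 + (P + P)/(P + P) = -4 + (2*P)/((2*P)) = -4 + (2*P)*(1/(2*P)) = -4 + 1 = -3)
m(r) = 8 - 4*r*(-3 + r) (m(r) = 8 - 2*(r + r)*(r - 3) = 8 - 2*2*r*(-3 + r) = 8 - 4*r*(-3 + r))
Q(H, D) = -8 + D - 12*H + 4*H**2 (Q(H, D) = D - (8 - 4*H**2 + 12*H) = D + (-8 - 12*H + 4*H**2) = -8 + D - 12*H + 4*H**2)
Q(134, -39)/7692 = (-8 - 39 - 12*134 + 4*134**2)/7692 = (-8 - 39 - 1608 + 4*17956)*(1/7692) = (-8 - 39 - 1608 + 71824)*(1/7692) = 70169*(1/7692) = 70169/7692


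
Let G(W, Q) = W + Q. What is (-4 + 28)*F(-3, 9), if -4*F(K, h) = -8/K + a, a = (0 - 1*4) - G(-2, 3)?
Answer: 14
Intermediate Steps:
G(W, Q) = Q + W
a = -5 (a = (0 - 1*4) - (3 - 2) = (0 - 4) - 1*1 = -4 - 1 = -5)
F(K, h) = 5/4 + 2/K (F(K, h) = -(-8/K - 5)/4 = -(-5 - 8/K)/4 = 5/4 + 2/K)
(-4 + 28)*F(-3, 9) = (-4 + 28)*(5/4 + 2/(-3)) = 24*(5/4 + 2*(-1/3)) = 24*(5/4 - 2/3) = 24*(7/12) = 14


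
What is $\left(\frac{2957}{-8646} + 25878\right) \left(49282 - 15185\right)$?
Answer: $\frac{7628802462407}{8646} \approx 8.8235 \cdot 10^{8}$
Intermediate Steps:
$\left(\frac{2957}{-8646} + 25878\right) \left(49282 - 15185\right) = \left(2957 \left(- \frac{1}{8646}\right) + 25878\right) 34097 = \left(- \frac{2957}{8646} + 25878\right) 34097 = \frac{223738231}{8646} \cdot 34097 = \frac{7628802462407}{8646}$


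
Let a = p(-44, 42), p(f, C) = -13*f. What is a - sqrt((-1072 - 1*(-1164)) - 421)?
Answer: 572 - I*sqrt(329) ≈ 572.0 - 18.138*I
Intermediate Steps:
a = 572 (a = -13*(-44) = 572)
a - sqrt((-1072 - 1*(-1164)) - 421) = 572 - sqrt((-1072 - 1*(-1164)) - 421) = 572 - sqrt((-1072 + 1164) - 421) = 572 - sqrt(92 - 421) = 572 - sqrt(-329) = 572 - I*sqrt(329)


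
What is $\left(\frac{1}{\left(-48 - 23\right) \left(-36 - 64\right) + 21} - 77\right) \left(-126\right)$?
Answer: $\frac{69087816}{7121} \approx 9702.0$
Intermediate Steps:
$\left(\frac{1}{\left(-48 - 23\right) \left(-36 - 64\right) + 21} - 77\right) \left(-126\right) = \left(\frac{1}{\left(-71\right) \left(-100\right) + 21} - 77\right) \left(-126\right) = \left(\frac{1}{7100 + 21} - 77\right) \left(-126\right) = \left(\frac{1}{7121} - 77\right) \left(-126\right) = \left(- \frac{548316}{7121}\right) \left(-126\right) = \frac{69087816}{7121}$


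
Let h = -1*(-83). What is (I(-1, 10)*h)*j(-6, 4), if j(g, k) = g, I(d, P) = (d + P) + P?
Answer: -9462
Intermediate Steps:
I(d, P) = d + 2*P (I(d, P) = (P + d) + P = d + 2*P)
h = 83
(I(-1, 10)*h)*j(-6, 4) = ((-1 + 2*10)*83)*(-6) = ((-1 + 20)*83)*(-6) = (19*83)*(-6) = 1577*(-6) = -9462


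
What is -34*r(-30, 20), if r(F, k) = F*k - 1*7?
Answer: 20638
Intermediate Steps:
r(F, k) = -7 + F*k (r(F, k) = F*k - 7 = -7 + F*k)
-34*r(-30, 20) = -34*(-7 - 30*20) = -34*(-7 - 600) = -34*(-607) = 20638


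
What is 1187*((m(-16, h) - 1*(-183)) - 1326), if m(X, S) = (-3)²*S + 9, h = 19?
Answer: -1143081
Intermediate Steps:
m(X, S) = 9 + 9*S (m(X, S) = 9*S + 9 = 9 + 9*S)
1187*((m(-16, h) - 1*(-183)) - 1326) = 1187*(((9 + 9*19) - 1*(-183)) - 1326) = 1187*(((9 + 171) + 183) - 1326) = 1187*((180 + 183) - 1326) = 1187*(363 - 1326) = 1187*(-963) = -1143081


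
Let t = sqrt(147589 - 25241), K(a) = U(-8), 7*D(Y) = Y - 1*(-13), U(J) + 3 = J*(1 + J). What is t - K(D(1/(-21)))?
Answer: -53 + 2*sqrt(30587) ≈ 296.78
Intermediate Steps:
U(J) = -3 + J*(1 + J)
D(Y) = 13/7 + Y/7 (D(Y) = (Y - 1*(-13))/7 = (Y + 13)/7 = (13 + Y)/7 = 13/7 + Y/7)
K(a) = 53 (K(a) = -3 - 8 + (-8)**2 = -3 - 8 + 64 = 53)
t = 2*sqrt(30587) (t = sqrt(122348) = 2*sqrt(30587) ≈ 349.78)
t - K(D(1/(-21))) = 2*sqrt(30587) - 1*53 = 2*sqrt(30587) - 53 = -53 + 2*sqrt(30587)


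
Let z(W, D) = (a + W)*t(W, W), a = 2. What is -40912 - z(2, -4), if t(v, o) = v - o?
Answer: -40912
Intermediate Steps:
z(W, D) = 0 (z(W, D) = (2 + W)*(W - W) = (2 + W)*0 = 0)
-40912 - z(2, -4) = -40912 - 1*0 = -40912 + 0 = -40912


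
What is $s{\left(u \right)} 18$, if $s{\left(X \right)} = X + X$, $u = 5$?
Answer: $180$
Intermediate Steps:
$s{\left(X \right)} = 2 X$
$s{\left(u \right)} 18 = 2 \cdot 5 \cdot 18 = 10 \cdot 18 = 180$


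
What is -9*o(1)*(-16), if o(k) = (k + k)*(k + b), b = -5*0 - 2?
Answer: -288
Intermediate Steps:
b = -2 (b = 0 - 2 = -2)
o(k) = 2*k*(-2 + k) (o(k) = (k + k)*(k - 2) = (2*k)*(-2 + k) = 2*k*(-2 + k))
-9*o(1)*(-16) = -18*(-2 + 1)*(-16) = -18*(-1)*(-16) = -9*(-2)*(-16) = 18*(-16) = -288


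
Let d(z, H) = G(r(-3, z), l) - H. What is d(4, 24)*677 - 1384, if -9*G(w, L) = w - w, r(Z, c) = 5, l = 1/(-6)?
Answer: -17632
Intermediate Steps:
l = -1/6 ≈ -0.16667
G(w, L) = 0 (G(w, L) = -(w - w)/9 = -1/9*0 = 0)
d(z, H) = -H (d(z, H) = 0 - H = -H)
d(4, 24)*677 - 1384 = -1*24*677 - 1384 = -24*677 - 1384 = -16248 - 1384 = -17632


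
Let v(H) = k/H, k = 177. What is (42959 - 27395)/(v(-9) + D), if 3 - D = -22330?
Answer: 11673/16735 ≈ 0.69752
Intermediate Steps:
D = 22333 (D = 3 - 1*(-22330) = 3 + 22330 = 22333)
v(H) = 177/H
(42959 - 27395)/(v(-9) + D) = (42959 - 27395)/(177/(-9) + 22333) = 15564/(177*(-⅑) + 22333) = 15564/(-59/3 + 22333) = 15564/(66940/3) = 15564*(3/66940) = 11673/16735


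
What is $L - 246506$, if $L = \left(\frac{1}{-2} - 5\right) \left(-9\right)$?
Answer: $- \frac{492913}{2} \approx -2.4646 \cdot 10^{5}$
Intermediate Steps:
$L = \frac{99}{2}$ ($L = \left(- \frac{1}{2} - 5\right) \left(-9\right) = \left(- \frac{11}{2}\right) \left(-9\right) = \frac{99}{2} \approx 49.5$)
$L - 246506 = \frac{99}{2} - 246506 = - \frac{492913}{2}$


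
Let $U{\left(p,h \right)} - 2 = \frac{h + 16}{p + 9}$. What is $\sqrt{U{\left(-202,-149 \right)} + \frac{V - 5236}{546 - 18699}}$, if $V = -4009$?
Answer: $\frac{698 \sqrt{8953463}}{1167843} \approx 1.7884$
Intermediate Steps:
$U{\left(p,h \right)} = 2 + \frac{16 + h}{9 + p}$ ($U{\left(p,h \right)} = 2 + \frac{h + 16}{p + 9} = 2 + \frac{16 + h}{9 + p}$)
$\sqrt{U{\left(-202,-149 \right)} + \frac{V - 5236}{546 - 18699}} = \sqrt{\frac{34 - 149 + 2 \left(-202\right)}{9 - 202} + \frac{-4009 - 5236}{546 - 18699}} = \sqrt{\frac{34 - 149 - 404}{-193} - \frac{9245}{-18153}} = \sqrt{\left(- \frac{1}{193}\right) \left(-519\right) - - \frac{9245}{18153}} = \sqrt{\frac{519}{193} + \frac{9245}{18153}} = \sqrt{\frac{11205692}{3503529}} = \frac{698 \sqrt{8953463}}{1167843}$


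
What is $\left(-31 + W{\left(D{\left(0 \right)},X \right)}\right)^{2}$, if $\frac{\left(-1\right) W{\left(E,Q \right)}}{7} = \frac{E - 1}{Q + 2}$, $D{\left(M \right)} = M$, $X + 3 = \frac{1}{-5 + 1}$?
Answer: $\frac{33489}{25} \approx 1339.6$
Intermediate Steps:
$X = - \frac{13}{4}$ ($X = -3 + \frac{1}{-5 + 1} = -3 + \frac{1}{-4} = -3 - \frac{1}{4} = - \frac{13}{4} \approx -3.25$)
$W{\left(E,Q \right)} = - \frac{7 \left(-1 + E\right)}{2 + Q}$ ($W{\left(E,Q \right)} = - 7 \frac{E - 1}{Q + 2} = - 7 \frac{-1 + E}{2 + Q} = - \frac{7 \left(-1 + E\right)}{2 + Q}$)
$\left(-31 + W{\left(D{\left(0 \right)},X \right)}\right)^{2} = \left(-31 + \frac{7 \left(1 - 0\right)}{2 - \frac{13}{4}}\right)^{2} = \left(-31 + \frac{7 \left(1 + 0\right)}{- \frac{5}{4}}\right)^{2} = \left(-31 + 7 \left(- \frac{4}{5}\right) 1\right)^{2} = \left(-31 - \frac{28}{5}\right)^{2} = \left(- \frac{183}{5}\right)^{2} = \frac{33489}{25}$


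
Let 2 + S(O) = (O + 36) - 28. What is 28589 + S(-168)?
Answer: 28427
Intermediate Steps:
S(O) = 6 + O (S(O) = -2 + ((O + 36) - 28) = -2 + ((36 + O) - 28) = -2 + (8 + O) = 6 + O)
28589 + S(-168) = 28589 + (6 - 168) = 28589 - 162 = 28427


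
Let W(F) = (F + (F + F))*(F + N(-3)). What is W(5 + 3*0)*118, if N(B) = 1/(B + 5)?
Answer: 9735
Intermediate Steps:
N(B) = 1/(5 + B)
W(F) = 3*F*(½ + F) (W(F) = (F + (F + F))*(F + 1/(5 - 3)) = (F + 2*F)*(F + 1/2) = (3*F)*(F + ½) = (3*F)*(½ + F) = 3*F*(½ + F))
W(5 + 3*0)*118 = (3*(5 + 3*0)*(1 + 2*(5 + 3*0))/2)*118 = (3*(5 + 0)*(1 + 2*(5 + 0))/2)*118 = ((3/2)*5*(1 + 2*5))*118 = ((3/2)*5*(1 + 10))*118 = ((3/2)*5*11)*118 = (165/2)*118 = 9735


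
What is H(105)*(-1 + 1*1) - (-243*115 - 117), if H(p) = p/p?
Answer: 28062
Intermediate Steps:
H(p) = 1
H(105)*(-1 + 1*1) - (-243*115 - 117) = 1*(-1 + 1*1) - (-243*115 - 117) = 1*(-1 + 1) - (-27945 - 117) = 1*0 - 1*(-28062) = 0 + 28062 = 28062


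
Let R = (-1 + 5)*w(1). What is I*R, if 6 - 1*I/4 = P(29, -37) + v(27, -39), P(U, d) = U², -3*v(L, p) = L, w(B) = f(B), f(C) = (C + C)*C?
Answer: -26432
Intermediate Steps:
f(C) = 2*C² (f(C) = (2*C)*C = 2*C²)
w(B) = 2*B²
v(L, p) = -L/3
R = 8 (R = (-1 + 5)*(2*1²) = 4*(2*1) = 4*2 = 8)
I = -3304 (I = 24 - 4*(29² - ⅓*27) = 24 - 4*(841 - 9) = 24 - 4*832 = 24 - 3328 = -3304)
I*R = -3304*8 = -26432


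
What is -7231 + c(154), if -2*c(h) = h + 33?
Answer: -14649/2 ≈ -7324.5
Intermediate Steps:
c(h) = -33/2 - h/2 (c(h) = -(h + 33)/2 = -(33 + h)/2 = -33/2 - h/2)
-7231 + c(154) = -7231 + (-33/2 - 1/2*154) = -7231 + (-33/2 - 77) = -7231 - 187/2 = -14649/2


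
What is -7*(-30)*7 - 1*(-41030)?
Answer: 42500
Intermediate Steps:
-7*(-30)*7 - 1*(-41030) = 210*7 + 41030 = 1470 + 41030 = 42500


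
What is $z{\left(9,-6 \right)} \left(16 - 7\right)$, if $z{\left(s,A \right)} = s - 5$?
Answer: $36$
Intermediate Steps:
$z{\left(s,A \right)} = -5 + s$
$z{\left(9,-6 \right)} \left(16 - 7\right) = \left(-5 + 9\right) \left(16 - 7\right) = 4 \cdot 9 = 36$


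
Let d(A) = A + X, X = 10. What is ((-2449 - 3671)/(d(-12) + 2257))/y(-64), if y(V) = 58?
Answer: -612/13079 ≈ -0.046793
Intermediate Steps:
d(A) = 10 + A (d(A) = A + 10 = 10 + A)
((-2449 - 3671)/(d(-12) + 2257))/y(-64) = ((-2449 - 3671)/((10 - 12) + 2257))/58 = -6120/(-2 + 2257)*(1/58) = -6120/2255*(1/58) = -6120*1/2255*(1/58) = -1224/451*1/58 = -612/13079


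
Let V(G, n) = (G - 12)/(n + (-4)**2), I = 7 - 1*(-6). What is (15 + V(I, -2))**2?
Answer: 44521/196 ≈ 227.15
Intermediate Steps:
I = 13 (I = 7 + 6 = 13)
V(G, n) = (-12 + G)/(16 + n) (V(G, n) = (-12 + G)/(n + 16) = (-12 + G)/(16 + n))
(15 + V(I, -2))**2 = (15 + (-12 + 13)/(16 - 2))**2 = (15 + 1/14)**2 = (211/14)**2 = 44521/196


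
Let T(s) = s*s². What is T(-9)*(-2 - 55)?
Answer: 41553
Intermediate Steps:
T(s) = s³
T(-9)*(-2 - 55) = (-9)³*(-2 - 55) = -729*(-57) = 41553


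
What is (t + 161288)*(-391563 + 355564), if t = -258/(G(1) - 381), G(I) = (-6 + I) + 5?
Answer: -737391348338/127 ≈ -5.8062e+9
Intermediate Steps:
G(I) = -1 + I
t = 86/127 (t = -258/((-1 + 1) - 381) = -258/(0 - 381) = -258/(-381) = -258*(-1/381) = 86/127 ≈ 0.67717)
(t + 161288)*(-391563 + 355564) = (86/127 + 161288)*(-391563 + 355564) = (20483662/127)*(-35999) = -737391348338/127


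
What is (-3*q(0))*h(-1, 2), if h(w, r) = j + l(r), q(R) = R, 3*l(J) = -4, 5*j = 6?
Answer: 0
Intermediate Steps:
j = 6/5 (j = (⅕)*6 = 6/5 ≈ 1.2000)
l(J) = -4/3 (l(J) = (⅓)*(-4) = -4/3)
h(w, r) = -2/15 (h(w, r) = 6/5 - 4/3 = -2/15)
(-3*q(0))*h(-1, 2) = -3*0*(-2/15) = 0*(-2/15) = 0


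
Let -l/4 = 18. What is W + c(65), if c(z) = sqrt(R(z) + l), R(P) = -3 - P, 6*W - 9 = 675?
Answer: 114 + 2*I*sqrt(35) ≈ 114.0 + 11.832*I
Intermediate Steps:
W = 114 (W = 3/2 + (1/6)*675 = 3/2 + 225/2 = 114)
l = -72 (l = -4*18 = -72)
c(z) = sqrt(-75 - z) (c(z) = sqrt((-3 - z) - 72) = sqrt(-75 - z))
W + c(65) = 114 + sqrt(-75 - 1*65) = 114 + sqrt(-75 - 65) = 114 + sqrt(-140) = 114 + 2*I*sqrt(35)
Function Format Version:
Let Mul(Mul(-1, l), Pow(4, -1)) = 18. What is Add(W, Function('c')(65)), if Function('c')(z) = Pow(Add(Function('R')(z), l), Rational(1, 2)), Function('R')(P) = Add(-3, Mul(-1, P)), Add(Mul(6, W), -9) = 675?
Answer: Add(114, Mul(2, I, Pow(35, Rational(1, 2)))) ≈ Add(114.00, Mul(11.832, I))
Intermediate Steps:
W = 114 (W = Add(Rational(3, 2), Mul(Rational(1, 6), 675)) = Add(Rational(3, 2), Rational(225, 2)) = 114)
l = -72 (l = Mul(-4, 18) = -72)
Function('c')(z) = Pow(Add(-75, Mul(-1, z)), Rational(1, 2)) (Function('c')(z) = Pow(Add(Add(-3, Mul(-1, z)), -72), Rational(1, 2)) = Pow(Add(-75, Mul(-1, z)), Rational(1, 2)))
Add(W, Function('c')(65)) = Add(114, Pow(Add(-75, Mul(-1, 65)), Rational(1, 2))) = Add(114, Pow(Add(-75, -65), Rational(1, 2))) = Add(114, Pow(-140, Rational(1, 2))) = Add(114, Mul(2, I, Pow(35, Rational(1, 2))))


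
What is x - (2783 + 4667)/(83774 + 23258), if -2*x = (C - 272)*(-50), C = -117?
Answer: -520446825/53516 ≈ -9725.1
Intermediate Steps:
x = -9725 (x = -(-117 - 272)*(-50)/2 = -(-389)*(-50)/2 = -½*19450 = -9725)
x - (2783 + 4667)/(83774 + 23258) = -9725 - (2783 + 4667)/(83774 + 23258) = -9725 - 7450/107032 = -9725 - 1*3725/53516 = -9725 - 3725/53516 = -520446825/53516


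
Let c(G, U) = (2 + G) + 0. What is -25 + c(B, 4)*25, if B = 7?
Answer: 200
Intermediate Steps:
c(G, U) = 2 + G
-25 + c(B, 4)*25 = -25 + (2 + 7)*25 = -25 + 9*25 = -25 + 225 = 200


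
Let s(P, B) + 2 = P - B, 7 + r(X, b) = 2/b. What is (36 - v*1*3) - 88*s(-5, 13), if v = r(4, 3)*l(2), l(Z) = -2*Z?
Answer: 1720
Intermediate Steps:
r(X, b) = -7 + 2/b
v = 76/3 (v = (-7 + 2/3)*(-2*2) = (-7 + 2*(⅓))*(-4) = (-7 + ⅔)*(-4) = -19/3*(-4) = 76/3 ≈ 25.333)
s(P, B) = -2 + P - B (s(P, B) = -2 + (P - B) = -2 + P - B)
(36 - v*1*3) - 88*s(-5, 13) = (36 - (76/3)*1*3) - 88*(-2 - 5 - 1*13) = (36 - 76*3/3) - 88*(-2 - 5 - 13) = (36 - 1*76) - 88*(-20) = (36 - 76) + 1760 = -40 + 1760 = 1720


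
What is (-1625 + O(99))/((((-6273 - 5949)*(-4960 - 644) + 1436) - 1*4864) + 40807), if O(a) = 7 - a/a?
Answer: -1619/68529467 ≈ -2.3625e-5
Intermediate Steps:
O(a) = 6 (O(a) = 7 - 1*1 = 7 - 1 = 6)
(-1625 + O(99))/((((-6273 - 5949)*(-4960 - 644) + 1436) - 1*4864) + 40807) = (-1625 + 6)/((((-6273 - 5949)*(-4960 - 644) + 1436) - 1*4864) + 40807) = -1619/(((-12222*(-5604) + 1436) - 4864) + 40807) = -1619/(((68492088 + 1436) - 4864) + 40807) = -1619/((68493524 - 4864) + 40807) = -1619/(68488660 + 40807) = -1619/68529467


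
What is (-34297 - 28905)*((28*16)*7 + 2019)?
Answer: -325806310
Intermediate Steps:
(-34297 - 28905)*((28*16)*7 + 2019) = -63202*(448*7 + 2019) = -63202*(3136 + 2019) = -63202*5155 = -325806310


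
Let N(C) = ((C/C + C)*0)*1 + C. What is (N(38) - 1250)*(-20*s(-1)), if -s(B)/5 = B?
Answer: 121200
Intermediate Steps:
s(B) = -5*B
N(C) = C (N(C) = ((1 + C)*0)*1 + C = 0*1 + C = 0 + C = C)
(N(38) - 1250)*(-20*s(-1)) = (38 - 1250)*(-(-100)*(-1)) = -(-24240)*5 = -1212*(-100) = 121200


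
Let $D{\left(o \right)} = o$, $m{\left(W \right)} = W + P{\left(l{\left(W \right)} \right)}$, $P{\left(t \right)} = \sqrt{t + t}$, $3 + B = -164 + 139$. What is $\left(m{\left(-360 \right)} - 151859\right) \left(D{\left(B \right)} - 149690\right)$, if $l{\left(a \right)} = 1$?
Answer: $22789924242 - 149718 \sqrt{2} \approx 2.279 \cdot 10^{10}$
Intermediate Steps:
$B = -28$ ($B = -3 + \left(-164 + 139\right) = -3 - 25 = -28$)
$P{\left(t \right)} = \sqrt{2} \sqrt{t}$ ($P{\left(t \right)} = \sqrt{2 t} = \sqrt{2} \sqrt{t}$)
$m{\left(W \right)} = W + \sqrt{2}$ ($m{\left(W \right)} = W + \sqrt{2} \sqrt{1} = W + \sqrt{2} \cdot 1 = W + \sqrt{2}$)
$\left(m{\left(-360 \right)} - 151859\right) \left(D{\left(B \right)} - 149690\right) = \left(\left(-360 + \sqrt{2}\right) - 151859\right) \left(-28 - 149690\right) = \left(-152219 + \sqrt{2}\right) \left(-149718\right) = 22789924242 - 149718 \sqrt{2}$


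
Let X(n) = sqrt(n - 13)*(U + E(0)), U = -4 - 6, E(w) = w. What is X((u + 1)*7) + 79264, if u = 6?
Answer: 79204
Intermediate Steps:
U = -10
X(n) = -10*sqrt(-13 + n) (X(n) = sqrt(n - 13)*(-10 + 0) = sqrt(-13 + n)*(-10) = -10*sqrt(-13 + n))
X((u + 1)*7) + 79264 = -10*sqrt(-13 + (6 + 1)*7) + 79264 = -10*sqrt(-13 + 7*7) + 79264 = -10*sqrt(-13 + 49) + 79264 = -10*sqrt(36) + 79264 = -10*6 + 79264 = -60 + 79264 = 79204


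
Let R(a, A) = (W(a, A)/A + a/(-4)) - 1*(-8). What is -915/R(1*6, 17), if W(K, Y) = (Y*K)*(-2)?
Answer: 1830/11 ≈ 166.36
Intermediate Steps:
W(K, Y) = -2*K*Y (W(K, Y) = (K*Y)*(-2) = -2*K*Y)
R(a, A) = 8 - 9*a/4 (R(a, A) = ((-2*a*A)/A + a/(-4)) - 1*(-8) = ((-2*A*a)/A + a*(-¼)) + 8 = (-2*a - a/4) + 8 = -9*a/4 + 8 = 8 - 9*a/4)
-915/R(1*6, 17) = -915/(8 - 9*6/4) = -915/(8 - 9/4*6) = -915/(8 - 27/2) = -915/(-11/2) = -915*(-2/11) = 1830/11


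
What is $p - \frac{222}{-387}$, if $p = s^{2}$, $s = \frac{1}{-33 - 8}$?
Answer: $\frac{124523}{216849} \approx 0.57424$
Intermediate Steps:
$s = - \frac{1}{41}$ ($s = \frac{1}{-41} = - \frac{1}{41} \approx -0.02439$)
$p = \frac{1}{1681}$ ($p = \left(- \frac{1}{41}\right)^{2} = \frac{1}{1681} \approx 0.00059488$)
$p - \frac{222}{-387} = \frac{1}{1681} - \frac{222}{-387} = \frac{1}{1681} - - \frac{74}{129} = \frac{1}{1681} + \frac{74}{129} = \frac{124523}{216849}$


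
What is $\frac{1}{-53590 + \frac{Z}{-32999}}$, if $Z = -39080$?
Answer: $- \frac{32999}{1768377330} \approx -1.8661 \cdot 10^{-5}$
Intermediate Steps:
$\frac{1}{-53590 + \frac{Z}{-32999}} = \frac{1}{-53590 - \frac{39080}{-32999}} = \frac{1}{-53590 - - \frac{39080}{32999}} = \frac{1}{-53590 + \frac{39080}{32999}} = \frac{1}{- \frac{1768377330}{32999}} = - \frac{32999}{1768377330}$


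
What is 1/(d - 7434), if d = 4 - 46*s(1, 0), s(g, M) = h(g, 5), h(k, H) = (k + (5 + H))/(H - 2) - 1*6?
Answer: -3/21968 ≈ -0.00013656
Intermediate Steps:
h(k, H) = -6 + (5 + H + k)/(-2 + H) (h(k, H) = (5 + H + k)/(-2 + H) - 6 = -6 + (5 + H + k)/(-2 + H))
s(g, M) = -8/3 + g/3 (s(g, M) = (17 + g - 5*5)/(-2 + 5) = (17 + g - 25)/3 = (-8 + g)/3 = -8/3 + g/3)
d = 334/3 (d = 4 - 46*(-8/3 + (1/3)*1) = 4 - 46*(-8/3 + 1/3) = 4 - 46*(-7/3) = 4 + 322/3 = 334/3 ≈ 111.33)
1/(d - 7434) = 1/(334/3 - 7434) = 1/(-21968/3) = -3/21968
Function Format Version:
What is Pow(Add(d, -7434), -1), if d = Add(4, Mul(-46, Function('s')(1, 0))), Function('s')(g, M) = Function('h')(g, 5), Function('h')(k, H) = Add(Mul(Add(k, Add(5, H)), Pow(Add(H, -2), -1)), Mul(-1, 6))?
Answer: Rational(-3, 21968) ≈ -0.00013656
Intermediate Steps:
Function('h')(k, H) = Add(-6, Mul(Pow(Add(-2, H), -1), Add(5, H, k))) (Function('h')(k, H) = Add(Mul(Add(5, H, k), Pow(Add(-2, H), -1)), -6) = Add(Mul(Pow(Add(-2, H), -1), Add(5, H, k)), -6) = Add(-6, Mul(Pow(Add(-2, H), -1), Add(5, H, k))))
Function('s')(g, M) = Add(Rational(-8, 3), Mul(Rational(1, 3), g)) (Function('s')(g, M) = Mul(Pow(Add(-2, 5), -1), Add(17, g, Mul(-5, 5))) = Mul(Pow(3, -1), Add(17, g, -25)) = Mul(Rational(1, 3), Add(-8, g)) = Add(Rational(-8, 3), Mul(Rational(1, 3), g)))
d = Rational(334, 3) (d = Add(4, Mul(-46, Add(Rational(-8, 3), Mul(Rational(1, 3), 1)))) = Add(4, Mul(-46, Add(Rational(-8, 3), Rational(1, 3)))) = Add(4, Mul(-46, Rational(-7, 3))) = Add(4, Rational(322, 3)) = Rational(334, 3) ≈ 111.33)
Pow(Add(d, -7434), -1) = Pow(Add(Rational(334, 3), -7434), -1) = Pow(Rational(-21968, 3), -1) = Rational(-3, 21968)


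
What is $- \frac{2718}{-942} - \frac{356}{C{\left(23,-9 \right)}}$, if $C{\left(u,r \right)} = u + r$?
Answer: $- \frac{24775}{1099} \approx -22.543$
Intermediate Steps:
$C{\left(u,r \right)} = r + u$
$- \frac{2718}{-942} - \frac{356}{C{\left(23,-9 \right)}} = - \frac{2718}{-942} - \frac{356}{-9 + 23} = \left(-2718\right) \left(- \frac{1}{942}\right) - \frac{356}{14} = \frac{453}{157} - \frac{178}{7} = - \frac{24775}{1099}$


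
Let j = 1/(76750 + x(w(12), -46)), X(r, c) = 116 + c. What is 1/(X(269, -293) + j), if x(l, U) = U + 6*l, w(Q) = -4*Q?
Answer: -76416/13525631 ≈ -0.0056497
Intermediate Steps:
j = 1/76416 (j = 1/(76750 + (-46 + 6*(-4*12))) = 1/(76750 + (-46 + 6*(-48))) = 1/(76750 + (-46 - 288)) = 1/(76750 - 334) = 1/76416 ≈ 1.3086e-5)
1/(X(269, -293) + j) = 1/((116 - 293) + 1/76416) = 1/(-177 + 1/76416) = 1/(-13525631/76416) = -76416/13525631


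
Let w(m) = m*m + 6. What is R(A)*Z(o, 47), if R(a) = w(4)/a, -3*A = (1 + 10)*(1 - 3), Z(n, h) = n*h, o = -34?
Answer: -4794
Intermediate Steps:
w(m) = 6 + m² (w(m) = m² + 6 = 6 + m²)
Z(n, h) = h*n
A = 22/3 (A = -(1 + 10)*(1 - 3)/3 = -11*(-2)/3 = -⅓*(-22) = 22/3 ≈ 7.3333)
R(a) = 22/a (R(a) = (6 + 4²)/a = (6 + 16)/a = 22/a)
R(A)*Z(o, 47) = (22/(22/3))*(47*(-34)) = (22*(3/22))*(-1598) = 3*(-1598) = -4794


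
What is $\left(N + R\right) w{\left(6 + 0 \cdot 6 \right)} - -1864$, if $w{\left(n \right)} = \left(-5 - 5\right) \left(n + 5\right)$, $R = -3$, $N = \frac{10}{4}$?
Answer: $1919$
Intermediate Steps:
$N = \frac{5}{2}$ ($N = 10 \cdot \frac{1}{4} = \frac{5}{2} \approx 2.5$)
$w{\left(n \right)} = -50 - 10 n$ ($w{\left(n \right)} = - 10 \left(5 + n\right) = -50 - 10 n$)
$\left(N + R\right) w{\left(6 + 0 \cdot 6 \right)} - -1864 = \left(\frac{5}{2} - 3\right) \left(-50 - 10 \left(6 + 0 \cdot 6\right)\right) - -1864 = - \frac{-50 - 10 \left(6 + 0\right)}{2} + 1864 = - \frac{-50 - 60}{2} + 1864 = \left(- \frac{1}{2}\right) \left(-110\right) + 1864 = 55 + 1864 = 1919$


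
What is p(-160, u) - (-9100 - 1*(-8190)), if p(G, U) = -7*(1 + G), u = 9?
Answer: 2023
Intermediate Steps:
p(G, U) = -7 - 7*G
p(-160, u) - (-9100 - 1*(-8190)) = (-7 - 7*(-160)) - (-9100 - 1*(-8190)) = (-7 + 1120) - (-9100 + 8190) = 1113 - 1*(-910) = 1113 + 910 = 2023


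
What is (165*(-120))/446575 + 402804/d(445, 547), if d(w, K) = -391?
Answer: -7195597524/6984433 ≈ -1030.2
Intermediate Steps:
(165*(-120))/446575 + 402804/d(445, 547) = (165*(-120))/446575 + 402804/(-391) = -19800*1/446575 + 402804*(-1/391) = -792/17863 - 402804/391 = -7195597524/6984433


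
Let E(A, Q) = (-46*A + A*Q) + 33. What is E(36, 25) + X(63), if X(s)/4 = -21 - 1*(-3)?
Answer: -795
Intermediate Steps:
X(s) = -72 (X(s) = 4*(-21 - 1*(-3)) = 4*(-21 + 3) = 4*(-18) = -72)
E(A, Q) = 33 - 46*A + A*Q
E(36, 25) + X(63) = (33 - 46*36 + 36*25) - 72 = (33 - 1656 + 900) - 72 = -723 - 72 = -795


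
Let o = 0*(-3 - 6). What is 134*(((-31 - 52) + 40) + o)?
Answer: -5762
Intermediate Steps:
o = 0 (o = 0*(-9) = 0)
134*(((-31 - 52) + 40) + o) = 134*(((-31 - 52) + 40) + 0) = 134*((-83 + 40) + 0) = 134*(-43 + 0) = 134*(-43) = -5762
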